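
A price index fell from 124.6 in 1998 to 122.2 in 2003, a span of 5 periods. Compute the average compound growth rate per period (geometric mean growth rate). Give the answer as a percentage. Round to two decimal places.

-0.39%

Growth factor = (122.2/124.6)^(1/5) = (0.980738)^(1/5) = 0.996118
Growth rate = 0.996118 − 1 = -0.003882 = -0.3882%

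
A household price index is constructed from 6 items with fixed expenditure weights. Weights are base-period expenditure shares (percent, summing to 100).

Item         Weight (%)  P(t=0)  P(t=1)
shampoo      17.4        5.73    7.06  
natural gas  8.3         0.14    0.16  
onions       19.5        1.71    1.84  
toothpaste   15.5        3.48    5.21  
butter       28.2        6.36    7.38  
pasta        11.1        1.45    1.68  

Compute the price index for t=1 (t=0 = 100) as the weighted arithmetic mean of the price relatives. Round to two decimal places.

shampoo: 17.4 × (7.06/5.73) = 17.4 × 1.232112 = 21.4387
natural gas: 8.3 × (0.16/0.14) = 8.3 × 1.142857 = 9.4857
onions: 19.5 × (1.84/1.71) = 19.5 × 1.076023 = 20.9825
toothpaste: 15.5 × (5.21/3.48) = 15.5 × 1.497126 = 23.2055
butter: 28.2 × (7.38/6.36) = 28.2 × 1.160377 = 32.7226
pasta: 11.1 × (1.68/1.45) = 11.1 × 1.158621 = 12.8607
Index = Σ wᵢ·(p₁ᵢ/p₀ᵢ) = 21.4387 + 9.4857 + 20.9825 + 23.2055 + 32.7226 + 12.8607 = 120.6957

120.70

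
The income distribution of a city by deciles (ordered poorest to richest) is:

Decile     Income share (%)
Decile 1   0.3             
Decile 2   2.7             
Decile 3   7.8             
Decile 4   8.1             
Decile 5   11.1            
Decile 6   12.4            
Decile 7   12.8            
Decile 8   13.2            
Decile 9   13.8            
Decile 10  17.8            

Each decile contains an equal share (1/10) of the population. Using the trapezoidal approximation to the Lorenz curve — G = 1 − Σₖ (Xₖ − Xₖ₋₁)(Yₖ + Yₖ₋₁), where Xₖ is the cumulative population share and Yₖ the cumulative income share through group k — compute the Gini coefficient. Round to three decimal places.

Cumulative income shares Yₖ: 0.0030, 0.0300, 0.1080, 0.1890, 0.3000, 0.4240, 0.5520, 0.6840, 0.8220, 1.0000
Σ (Xₖ−Xₖ₋₁)(Yₖ+Yₖ₋₁) = (1/10)(0.0030+0.0000) + (1/10)(0.0300+0.0030) + (1/10)(0.1080+0.0300) + (1/10)(0.1890+0.1080) + (1/10)(0.3000+0.1890) + (1/10)(0.4240+0.3000) + (1/10)(0.5520+0.4240) + (1/10)(0.6840+0.5520) + (1/10)(0.8220+0.6840) + (1/10)(1.0000+0.8220)
  = 0.0003 + 0.0033 + 0.0138 + 0.0297 + 0.0489 + 0.0724 + 0.0976 + 0.1236 + 0.1506 + 0.1822 = 0.7224
G = 1 − 0.7224 = 0.2776

0.278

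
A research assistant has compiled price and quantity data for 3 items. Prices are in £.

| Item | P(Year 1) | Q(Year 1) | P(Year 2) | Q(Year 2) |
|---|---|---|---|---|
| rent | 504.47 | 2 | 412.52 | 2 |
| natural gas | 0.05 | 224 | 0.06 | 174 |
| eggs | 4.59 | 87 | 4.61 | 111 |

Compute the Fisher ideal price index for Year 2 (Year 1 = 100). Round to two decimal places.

87.77

Laspeyres component (base-period weights):
ΣP(Year 2)Q(Year 1) = 412.52×2 + 0.06×224 + 4.61×87 = 825.04 + 13.44 + 401.07 = 1239.55
ΣP(Year 1)Q(Year 1) = 504.47×2 + 0.05×224 + 4.59×87 = 1008.94 + 11.2 + 399.33 = 1419.47
L = 1239.55 / 1419.47 × 100 = 87.3248
Paasche component (current-period weights):
ΣP(Year 2)Q(Year 2) = 412.52×2 + 0.06×174 + 4.61×111 = 825.04 + 10.44 + 511.71 = 1347.19
ΣP(Year 1)Q(Year 2) = 504.47×2 + 0.05×174 + 4.59×111 = 1008.94 + 8.7 + 509.49 = 1527.13
P = 1347.19 / 1527.13 × 100 = 88.2171
Fisher = √(L × P) = √(87.3248 × 88.2171) = 87.7698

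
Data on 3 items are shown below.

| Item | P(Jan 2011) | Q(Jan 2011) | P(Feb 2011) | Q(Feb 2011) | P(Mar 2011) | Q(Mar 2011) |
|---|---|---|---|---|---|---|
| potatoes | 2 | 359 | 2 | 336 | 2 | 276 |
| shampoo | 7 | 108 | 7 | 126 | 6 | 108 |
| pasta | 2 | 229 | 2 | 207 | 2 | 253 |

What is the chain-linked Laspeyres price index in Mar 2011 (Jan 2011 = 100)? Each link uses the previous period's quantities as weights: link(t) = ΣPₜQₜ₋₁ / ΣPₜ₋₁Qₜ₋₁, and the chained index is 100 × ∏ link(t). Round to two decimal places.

93.60

Link Jan 2011→Feb 2011:
ΣP(Feb 2011)Q(Jan 2011) = 2×359 + 7×108 + 2×229 = 718 + 756 + 458 = 1932
ΣP(Jan 2011)Q(Jan 2011) = 2×359 + 7×108 + 2×229 = 718 + 756 + 458 = 1932
link = 1932/1932 = 1.000000
Link Feb 2011→Mar 2011:
ΣP(Mar 2011)Q(Feb 2011) = 2×336 + 6×126 + 2×207 = 672 + 756 + 414 = 1842
ΣP(Feb 2011)Q(Feb 2011) = 2×336 + 7×126 + 2×207 = 672 + 882 + 414 = 1968
link = 1842/1968 = 0.935976
Chained index = 100 × 1.000000 × 0.935976 = 93.5976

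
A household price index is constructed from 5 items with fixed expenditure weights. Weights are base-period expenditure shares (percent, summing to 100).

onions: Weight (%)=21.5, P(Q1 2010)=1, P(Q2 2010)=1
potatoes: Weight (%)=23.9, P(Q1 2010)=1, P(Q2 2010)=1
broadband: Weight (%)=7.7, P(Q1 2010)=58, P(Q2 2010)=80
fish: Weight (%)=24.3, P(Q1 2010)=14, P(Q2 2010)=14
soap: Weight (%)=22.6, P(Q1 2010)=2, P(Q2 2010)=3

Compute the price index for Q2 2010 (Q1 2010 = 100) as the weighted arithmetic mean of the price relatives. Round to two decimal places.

onions: 21.5 × (1/1) = 21.5 × 1.000000 = 21.5000
potatoes: 23.9 × (1/1) = 23.9 × 1.000000 = 23.9000
broadband: 7.7 × (80/58) = 7.7 × 1.379310 = 10.6207
fish: 24.3 × (14/14) = 24.3 × 1.000000 = 24.3000
soap: 22.6 × (3/2) = 22.6 × 1.500000 = 33.9000
Index = Σ wᵢ·(p₁ᵢ/p₀ᵢ) = 21.5000 + 23.9000 + 10.6207 + 24.3000 + 33.9000 = 114.2207

114.22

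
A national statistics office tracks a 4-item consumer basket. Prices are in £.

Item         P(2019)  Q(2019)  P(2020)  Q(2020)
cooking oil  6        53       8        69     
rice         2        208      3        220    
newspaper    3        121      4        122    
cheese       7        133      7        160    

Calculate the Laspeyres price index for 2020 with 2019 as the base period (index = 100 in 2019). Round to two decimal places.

121.45

Laspeyres price index uses base-period quantities as weights.
ΣP(2020)·Q(2019) = 8×53 + 3×208 + 4×121 + 7×133 = 424 + 624 + 484 + 931 = 2463
ΣP(2019)·Q(2019) = 6×53 + 2×208 + 3×121 + 7×133 = 318 + 416 + 363 + 931 = 2028
Index = 2463 / 2028 × 100 = 121.4497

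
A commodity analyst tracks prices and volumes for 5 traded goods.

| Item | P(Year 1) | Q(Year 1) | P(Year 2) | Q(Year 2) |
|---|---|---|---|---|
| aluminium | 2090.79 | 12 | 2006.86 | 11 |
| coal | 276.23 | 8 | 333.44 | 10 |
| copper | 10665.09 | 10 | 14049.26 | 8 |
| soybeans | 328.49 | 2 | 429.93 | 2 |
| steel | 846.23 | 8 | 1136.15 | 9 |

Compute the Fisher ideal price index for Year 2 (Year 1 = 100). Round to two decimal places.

125.04

Laspeyres component (base-period weights):
ΣP(Year 2)Q(Year 1) = 2006.86×12 + 333.44×8 + 14049.26×10 + 429.93×2 + 1136.15×8 = 24082.32 + 2667.52 + 140492.6 + 859.86 + 9089.2 = 177191.5
ΣP(Year 1)Q(Year 1) = 2090.79×12 + 276.23×8 + 10665.09×10 + 328.49×2 + 846.23×8 = 25089.48 + 2209.84 + 106650.9 + 656.98 + 6769.84 = 141377.04
L = 177191.5 / 141377.04 × 100 = 125.3326
Paasche component (current-period weights):
ΣP(Year 2)Q(Year 2) = 2006.86×11 + 333.44×10 + 14049.26×8 + 429.93×2 + 1136.15×9 = 22075.46 + 3334.4 + 112394.08 + 859.86 + 10225.35 = 148889.15
ΣP(Year 1)Q(Year 2) = 2090.79×11 + 276.23×10 + 10665.09×8 + 328.49×2 + 846.23×9 = 22998.69 + 2762.3 + 85320.72 + 656.98 + 7616.07 = 119354.76
P = 148889.15 / 119354.76 × 100 = 124.7450
Fisher = √(L × P) = √(125.3326 × 124.7450) = 125.0385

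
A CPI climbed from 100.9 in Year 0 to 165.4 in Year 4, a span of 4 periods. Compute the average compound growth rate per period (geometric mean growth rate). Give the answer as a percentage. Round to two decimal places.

13.15%

Growth factor = (165.4/100.9)^(1/4) = (1.639247)^(1/4) = 1.131517
Growth rate = 1.131517 − 1 = 0.131517 = 13.1517%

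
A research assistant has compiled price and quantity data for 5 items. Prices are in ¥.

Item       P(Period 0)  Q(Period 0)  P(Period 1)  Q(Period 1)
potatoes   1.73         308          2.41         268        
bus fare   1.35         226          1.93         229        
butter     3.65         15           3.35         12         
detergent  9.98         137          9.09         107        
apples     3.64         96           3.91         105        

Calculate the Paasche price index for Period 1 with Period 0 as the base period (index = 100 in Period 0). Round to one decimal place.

110.8

Paasche price index uses current-period quantities as weights.
ΣP(Period 1)·Q(Period 1) = 2.41×268 + 1.93×229 + 3.35×12 + 9.09×107 + 3.91×105 = 645.88 + 441.97 + 40.2 + 972.63 + 410.55 = 2511.23
ΣP(Period 0)·Q(Period 1) = 1.73×268 + 1.35×229 + 3.65×12 + 9.98×107 + 3.64×105 = 463.64 + 309.15 + 43.8 + 1067.86 + 382.2 = 2266.65
Index = 2511.23 / 2266.65 × 100 = 110.7904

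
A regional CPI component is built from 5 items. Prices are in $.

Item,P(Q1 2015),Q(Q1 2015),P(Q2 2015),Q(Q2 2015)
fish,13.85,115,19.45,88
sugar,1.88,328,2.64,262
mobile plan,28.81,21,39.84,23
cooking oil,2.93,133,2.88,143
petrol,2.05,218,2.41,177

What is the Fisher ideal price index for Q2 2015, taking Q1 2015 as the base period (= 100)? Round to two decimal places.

Laspeyres component (base-period weights):
ΣP(Q2 2015)Q(Q1 2015) = 19.45×115 + 2.64×328 + 39.84×21 + 2.88×133 + 2.41×218 = 2236.75 + 865.92 + 836.64 + 383.04 + 525.38 = 4847.73
ΣP(Q1 2015)Q(Q1 2015) = 13.85×115 + 1.88×328 + 28.81×21 + 2.93×133 + 2.05×218 = 1592.75 + 616.64 + 605.01 + 389.69 + 446.9 = 3650.99
L = 4847.73 / 3650.99 × 100 = 132.7785
Paasche component (current-period weights):
ΣP(Q2 2015)Q(Q2 2015) = 19.45×88 + 2.64×262 + 39.84×23 + 2.88×143 + 2.41×177 = 1711.6 + 691.68 + 916.32 + 411.84 + 426.57 = 4158.01
ΣP(Q1 2015)Q(Q2 2015) = 13.85×88 + 1.88×262 + 28.81×23 + 2.93×143 + 2.05×177 = 1218.8 + 492.56 + 662.63 + 418.99 + 362.85 = 3155.83
P = 4158.01 / 3155.83 × 100 = 131.7565
Fisher = √(L × P) = √(132.7785 × 131.7565) = 132.2665

132.27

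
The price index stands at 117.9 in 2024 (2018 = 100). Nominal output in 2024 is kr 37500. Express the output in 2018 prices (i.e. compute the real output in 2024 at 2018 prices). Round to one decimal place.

31806.6

Real = Nominal ÷ (Index/100) = 37500 ÷ (117.9/100)
     = 37500 ÷ 1.179 = 31806.6158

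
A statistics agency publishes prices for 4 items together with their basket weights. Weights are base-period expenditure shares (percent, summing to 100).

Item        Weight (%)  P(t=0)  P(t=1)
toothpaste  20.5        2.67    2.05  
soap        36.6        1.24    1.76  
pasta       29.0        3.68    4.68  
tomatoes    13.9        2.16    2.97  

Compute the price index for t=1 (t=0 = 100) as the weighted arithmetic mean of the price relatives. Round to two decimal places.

toothpaste: 20.5 × (2.05/2.67) = 20.5 × 0.767790 = 15.7397
soap: 36.6 × (1.76/1.24) = 36.6 × 1.419355 = 51.9484
pasta: 29.0 × (4.68/3.68) = 29.0 × 1.271739 = 36.8804
tomatoes: 13.9 × (2.97/2.16) = 13.9 × 1.375000 = 19.1125
Index = Σ wᵢ·(p₁ᵢ/p₀ᵢ) = 15.7397 + 51.9484 + 36.8804 + 19.1125 = 123.6810

123.68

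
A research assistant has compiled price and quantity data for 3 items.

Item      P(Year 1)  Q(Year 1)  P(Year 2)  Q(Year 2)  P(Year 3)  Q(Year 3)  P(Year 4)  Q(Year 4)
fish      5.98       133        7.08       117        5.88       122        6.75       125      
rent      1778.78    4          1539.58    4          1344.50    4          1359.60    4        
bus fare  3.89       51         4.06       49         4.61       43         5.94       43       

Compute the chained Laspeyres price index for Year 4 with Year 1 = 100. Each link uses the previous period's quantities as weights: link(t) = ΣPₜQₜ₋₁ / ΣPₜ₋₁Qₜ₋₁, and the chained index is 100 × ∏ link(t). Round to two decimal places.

81.71

Link Year 1→Year 2:
ΣP(Year 2)Q(Year 1) = 7.08×133 + 1539.58×4 + 4.06×51 = 941.64 + 6158.32 + 207.06 = 7307.02
ΣP(Year 1)Q(Year 1) = 5.98×133 + 1778.78×4 + 3.89×51 = 795.34 + 7115.12 + 198.39 = 8108.85
link = 7307.02/8108.85 = 0.901117
Link Year 2→Year 3:
ΣP(Year 3)Q(Year 2) = 5.88×117 + 1344.50×4 + 4.61×49 = 687.96 + 5378 + 225.89 = 6291.85
ΣP(Year 2)Q(Year 2) = 7.08×117 + 1539.58×4 + 4.06×49 = 828.36 + 6158.32 + 198.94 = 7185.62
link = 6291.85/7185.62 = 0.875617
Link Year 3→Year 4:
ΣP(Year 4)Q(Year 3) = 6.75×122 + 1359.60×4 + 5.94×43 = 823.5 + 5438.4 + 255.42 = 6517.32
ΣP(Year 3)Q(Year 3) = 5.88×122 + 1344.50×4 + 4.61×43 = 717.36 + 5378 + 198.23 = 6293.59
link = 6517.32/6293.59 = 1.035549
Chained index = 100 × 0.901117 × 0.875617 × 1.035549 = 81.7082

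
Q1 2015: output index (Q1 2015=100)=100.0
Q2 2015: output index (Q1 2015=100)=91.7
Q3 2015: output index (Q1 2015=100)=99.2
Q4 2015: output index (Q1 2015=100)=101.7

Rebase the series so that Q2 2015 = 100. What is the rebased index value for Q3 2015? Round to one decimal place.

Rebased(Q3 2015) = 99.2 / 91.7 × 100 = 108.1788

108.2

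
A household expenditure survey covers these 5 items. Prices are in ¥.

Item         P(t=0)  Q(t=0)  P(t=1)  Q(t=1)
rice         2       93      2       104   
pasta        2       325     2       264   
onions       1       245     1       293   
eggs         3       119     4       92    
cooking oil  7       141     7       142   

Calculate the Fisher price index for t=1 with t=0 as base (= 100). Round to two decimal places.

104.45

Laspeyres component (base-period weights):
ΣP(t=1)Q(t=0) = 2×93 + 2×325 + 1×245 + 4×119 + 7×141 = 186 + 650 + 245 + 476 + 987 = 2544
ΣP(t=0)Q(t=0) = 2×93 + 2×325 + 1×245 + 3×119 + 7×141 = 186 + 650 + 245 + 357 + 987 = 2425
L = 2544 / 2425 × 100 = 104.9072
Paasche component (current-period weights):
ΣP(t=1)Q(t=1) = 2×104 + 2×264 + 1×293 + 4×92 + 7×142 = 208 + 528 + 293 + 368 + 994 = 2391
ΣP(t=0)Q(t=1) = 2×104 + 2×264 + 1×293 + 3×92 + 7×142 = 208 + 528 + 293 + 276 + 994 = 2299
P = 2391 / 2299 × 100 = 104.0017
Fisher = √(L × P) = √(104.9072 × 104.0017) = 104.4535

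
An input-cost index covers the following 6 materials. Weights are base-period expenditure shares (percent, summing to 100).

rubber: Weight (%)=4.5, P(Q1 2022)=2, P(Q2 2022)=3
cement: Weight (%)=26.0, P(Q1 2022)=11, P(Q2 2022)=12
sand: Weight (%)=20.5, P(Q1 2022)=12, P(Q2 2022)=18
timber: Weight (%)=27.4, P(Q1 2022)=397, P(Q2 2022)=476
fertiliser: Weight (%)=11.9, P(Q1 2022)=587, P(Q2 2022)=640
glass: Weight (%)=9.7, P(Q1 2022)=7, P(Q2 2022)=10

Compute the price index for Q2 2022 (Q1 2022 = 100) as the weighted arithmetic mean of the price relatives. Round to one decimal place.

rubber: 4.5 × (3/2) = 4.5 × 1.500000 = 6.7500
cement: 26.0 × (12/11) = 26.0 × 1.090909 = 28.3636
sand: 20.5 × (18/12) = 20.5 × 1.500000 = 30.7500
timber: 27.4 × (476/397) = 27.4 × 1.198992 = 32.8524
fertiliser: 11.9 × (640/587) = 11.9 × 1.090290 = 12.9744
glass: 9.7 × (10/7) = 9.7 × 1.428571 = 13.8571
Index = Σ wᵢ·(p₁ᵢ/p₀ᵢ) = 6.7500 + 28.3636 + 30.7500 + 32.8524 + 12.9744 + 13.8571 = 125.5476

125.5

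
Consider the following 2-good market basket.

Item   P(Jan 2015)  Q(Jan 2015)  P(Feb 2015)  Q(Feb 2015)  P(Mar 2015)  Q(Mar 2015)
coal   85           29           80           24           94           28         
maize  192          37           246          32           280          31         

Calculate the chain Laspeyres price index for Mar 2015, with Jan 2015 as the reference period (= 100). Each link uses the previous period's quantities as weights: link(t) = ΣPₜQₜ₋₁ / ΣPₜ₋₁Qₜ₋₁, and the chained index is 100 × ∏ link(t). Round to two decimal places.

136.72

Link Jan 2015→Feb 2015:
ΣP(Feb 2015)Q(Jan 2015) = 80×29 + 246×37 = 2320 + 9102 = 11422
ΣP(Jan 2015)Q(Jan 2015) = 85×29 + 192×37 = 2465 + 7104 = 9569
link = 11422/9569 = 1.193646
Link Feb 2015→Mar 2015:
ΣP(Mar 2015)Q(Feb 2015) = 94×24 + 280×32 = 2256 + 8960 = 11216
ΣP(Feb 2015)Q(Feb 2015) = 80×24 + 246×32 = 1920 + 7872 = 9792
link = 11216/9792 = 1.145425
Chained index = 100 × 1.193646 × 1.145425 = 136.7232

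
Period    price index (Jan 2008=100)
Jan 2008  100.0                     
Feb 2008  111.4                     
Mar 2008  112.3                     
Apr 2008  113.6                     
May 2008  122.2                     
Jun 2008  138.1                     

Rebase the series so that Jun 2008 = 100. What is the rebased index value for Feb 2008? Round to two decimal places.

Rebased(Feb 2008) = 111.4 / 138.1 × 100 = 80.6662

80.67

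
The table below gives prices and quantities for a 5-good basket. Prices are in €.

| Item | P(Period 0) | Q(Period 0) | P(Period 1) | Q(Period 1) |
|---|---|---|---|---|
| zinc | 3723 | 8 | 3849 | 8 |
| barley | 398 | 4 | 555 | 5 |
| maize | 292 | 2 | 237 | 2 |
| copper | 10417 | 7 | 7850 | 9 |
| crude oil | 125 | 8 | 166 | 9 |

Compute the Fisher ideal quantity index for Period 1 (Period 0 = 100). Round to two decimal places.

Laspeyres component (base-period weights):
ΣP(Period 0)Q(Period 1) = 3723×8 + 398×5 + 292×2 + 10417×9 + 125×9 = 29784 + 1990 + 584 + 93753 + 1125 = 127236
ΣP(Period 0)Q(Period 0) = 3723×8 + 398×4 + 292×2 + 10417×7 + 125×8 = 29784 + 1592 + 584 + 72919 + 1000 = 105879
L = 127236 / 105879 × 100 = 120.1711
Paasche component (current-period weights):
ΣP(Period 1)Q(Period 1) = 3849×8 + 555×5 + 237×2 + 7850×9 + 166×9 = 30792 + 2775 + 474 + 70650 + 1494 = 106185
ΣP(Period 1)Q(Period 0) = 3849×8 + 555×4 + 237×2 + 7850×7 + 166×8 = 30792 + 2220 + 474 + 54950 + 1328 = 89764
P = 106185 / 89764 × 100 = 118.2935
Fisher = √(L × P) = √(120.1711 × 118.2935) = 119.2286

119.23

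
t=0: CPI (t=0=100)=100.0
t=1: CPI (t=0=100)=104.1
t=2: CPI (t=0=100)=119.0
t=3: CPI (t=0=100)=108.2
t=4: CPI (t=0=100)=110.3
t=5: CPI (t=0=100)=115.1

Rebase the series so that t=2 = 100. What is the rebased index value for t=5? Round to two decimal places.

Rebased(t=5) = 115.1 / 119.0 × 100 = 96.7227

96.72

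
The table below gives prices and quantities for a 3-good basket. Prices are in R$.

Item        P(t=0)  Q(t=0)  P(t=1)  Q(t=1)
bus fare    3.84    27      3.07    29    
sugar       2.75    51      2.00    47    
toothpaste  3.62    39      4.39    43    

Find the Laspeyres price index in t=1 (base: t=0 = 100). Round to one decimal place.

Laspeyres price index uses base-period quantities as weights.
ΣP(t=1)·Q(t=0) = 3.07×27 + 2.00×51 + 4.39×39 = 82.89 + 102 + 171.21 = 356.1
ΣP(t=0)·Q(t=0) = 3.84×27 + 2.75×51 + 3.62×39 = 103.68 + 140.25 + 141.18 = 385.11
Index = 356.1 / 385.11 × 100 = 92.4671

92.5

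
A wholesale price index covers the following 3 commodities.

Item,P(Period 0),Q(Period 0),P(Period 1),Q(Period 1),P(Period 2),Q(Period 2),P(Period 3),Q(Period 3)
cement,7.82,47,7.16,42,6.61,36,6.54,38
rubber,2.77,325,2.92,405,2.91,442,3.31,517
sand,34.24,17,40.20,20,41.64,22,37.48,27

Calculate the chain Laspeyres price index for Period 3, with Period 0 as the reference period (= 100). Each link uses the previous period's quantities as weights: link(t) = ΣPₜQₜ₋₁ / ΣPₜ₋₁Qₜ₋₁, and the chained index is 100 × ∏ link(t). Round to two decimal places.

110.12

Link Period 0→Period 1:
ΣP(Period 1)Q(Period 0) = 7.16×47 + 2.92×325 + 40.20×17 = 336.52 + 949 + 683.4 = 1968.92
ΣP(Period 0)Q(Period 0) = 7.82×47 + 2.77×325 + 34.24×17 = 367.54 + 900.25 + 582.08 = 1849.87
link = 1968.92/1849.87 = 1.064356
Link Period 1→Period 2:
ΣP(Period 2)Q(Period 1) = 6.61×42 + 2.91×405 + 41.64×20 = 277.62 + 1178.55 + 832.8 = 2288.97
ΣP(Period 1)Q(Period 1) = 7.16×42 + 2.92×405 + 40.20×20 = 300.72 + 1182.6 + 804 = 2287.32
link = 2288.97/2287.32 = 1.000721
Link Period 2→Period 3:
ΣP(Period 3)Q(Period 2) = 6.54×36 + 3.31×442 + 37.48×22 = 235.44 + 1463.02 + 824.56 = 2523.02
ΣP(Period 2)Q(Period 2) = 6.61×36 + 2.91×442 + 41.64×22 = 237.96 + 1286.22 + 916.08 = 2440.26
link = 2523.02/2440.26 = 1.033914
Chained index = 100 × 1.064356 × 1.000721 × 1.033914 = 110.1247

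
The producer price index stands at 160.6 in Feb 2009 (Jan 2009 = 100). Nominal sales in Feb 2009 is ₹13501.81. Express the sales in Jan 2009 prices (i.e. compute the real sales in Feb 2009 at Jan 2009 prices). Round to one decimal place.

Real = Nominal ÷ (Index/100) = 13501.81 ÷ (160.6/100)
     = 13501.81 ÷ 1.606 = 8407.1046

8407.1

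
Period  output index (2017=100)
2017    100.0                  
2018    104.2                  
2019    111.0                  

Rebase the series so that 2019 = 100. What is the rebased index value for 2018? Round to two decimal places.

Rebased(2018) = 104.2 / 111.0 × 100 = 93.8739

93.87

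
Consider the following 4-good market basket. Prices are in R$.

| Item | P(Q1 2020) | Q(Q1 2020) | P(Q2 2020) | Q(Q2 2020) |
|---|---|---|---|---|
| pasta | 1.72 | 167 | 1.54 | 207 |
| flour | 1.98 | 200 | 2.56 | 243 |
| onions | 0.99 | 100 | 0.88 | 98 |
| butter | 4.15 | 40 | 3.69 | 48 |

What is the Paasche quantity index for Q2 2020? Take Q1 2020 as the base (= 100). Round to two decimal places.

119.85

Paasche quantity index uses current-period prices as weights.
ΣP(Q2 2020)·Q(Q2 2020) = 1.54×207 + 2.56×243 + 0.88×98 + 3.69×48 = 318.78 + 622.08 + 86.24 + 177.12 = 1204.22
ΣP(Q2 2020)·Q(Q1 2020) = 1.54×167 + 2.56×200 + 0.88×100 + 3.69×40 = 257.18 + 512 + 88 + 147.6 = 1004.78
Index = 1204.22 / 1004.78 × 100 = 119.8491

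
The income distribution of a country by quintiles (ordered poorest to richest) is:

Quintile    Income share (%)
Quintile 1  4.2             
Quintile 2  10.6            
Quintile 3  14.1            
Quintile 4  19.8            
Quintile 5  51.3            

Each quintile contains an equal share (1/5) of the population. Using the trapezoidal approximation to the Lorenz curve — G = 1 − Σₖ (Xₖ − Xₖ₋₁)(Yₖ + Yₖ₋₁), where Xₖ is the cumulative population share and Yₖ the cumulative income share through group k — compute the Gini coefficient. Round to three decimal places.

Cumulative income shares Yₖ: 0.0420, 0.1480, 0.2890, 0.4870, 1.0000
Σ (Xₖ−Xₖ₋₁)(Yₖ+Yₖ₋₁) = (1/5)(0.0420+0.0000) + (1/5)(0.1480+0.0420) + (1/5)(0.2890+0.1480) + (1/5)(0.4870+0.2890) + (1/5)(1.0000+0.4870)
  = 0.0084 + 0.0380 + 0.0874 + 0.1552 + 0.2974 = 0.5864
G = 1 − 0.5864 = 0.4136

0.414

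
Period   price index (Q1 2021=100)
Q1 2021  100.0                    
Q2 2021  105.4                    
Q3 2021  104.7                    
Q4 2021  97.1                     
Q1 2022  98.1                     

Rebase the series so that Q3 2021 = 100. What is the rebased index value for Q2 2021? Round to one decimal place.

100.7

Rebased(Q2 2021) = 105.4 / 104.7 × 100 = 100.6686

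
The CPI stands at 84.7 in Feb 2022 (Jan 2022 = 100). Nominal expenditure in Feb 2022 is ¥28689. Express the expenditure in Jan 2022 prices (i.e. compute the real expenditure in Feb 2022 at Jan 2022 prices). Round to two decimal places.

Real = Nominal ÷ (Index/100) = 28689 ÷ (84.7/100)
     = 28689 ÷ 0.847 = 33871.3105

33871.31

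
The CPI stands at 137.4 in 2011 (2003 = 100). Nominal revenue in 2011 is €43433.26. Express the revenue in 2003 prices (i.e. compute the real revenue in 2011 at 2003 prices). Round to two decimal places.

31610.82

Real = Nominal ÷ (Index/100) = 43433.26 ÷ (137.4/100)
     = 43433.26 ÷ 1.374 = 31610.8151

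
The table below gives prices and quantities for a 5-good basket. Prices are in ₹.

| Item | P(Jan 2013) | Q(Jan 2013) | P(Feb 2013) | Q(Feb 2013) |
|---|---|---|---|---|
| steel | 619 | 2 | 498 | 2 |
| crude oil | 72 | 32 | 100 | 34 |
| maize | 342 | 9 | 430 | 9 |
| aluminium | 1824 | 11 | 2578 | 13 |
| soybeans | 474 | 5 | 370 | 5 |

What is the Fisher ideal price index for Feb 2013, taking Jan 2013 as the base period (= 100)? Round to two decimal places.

Laspeyres component (base-period weights):
ΣP(Feb 2013)Q(Jan 2013) = 498×2 + 100×32 + 430×9 + 2578×11 + 370×5 = 996 + 3200 + 3870 + 28358 + 1850 = 38274
ΣP(Jan 2013)Q(Jan 2013) = 619×2 + 72×32 + 342×9 + 1824×11 + 474×5 = 1238 + 2304 + 3078 + 20064 + 2370 = 29054
L = 38274 / 29054 × 100 = 131.7340
Paasche component (current-period weights):
ΣP(Feb 2013)Q(Feb 2013) = 498×2 + 100×34 + 430×9 + 2578×13 + 370×5 = 996 + 3400 + 3870 + 33514 + 1850 = 43630
ΣP(Jan 2013)Q(Feb 2013) = 619×2 + 72×34 + 342×9 + 1824×13 + 474×5 = 1238 + 2448 + 3078 + 23712 + 2370 = 32846
P = 43630 / 32846 × 100 = 132.8320
Fisher = √(L × P) = √(131.7340 × 132.8320) = 132.2819

132.28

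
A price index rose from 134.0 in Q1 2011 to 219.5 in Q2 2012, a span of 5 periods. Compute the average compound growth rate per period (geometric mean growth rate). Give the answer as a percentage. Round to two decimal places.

10.37%

Growth factor = (219.5/134.0)^(1/5) = (1.638060)^(1/5) = 1.103738
Growth rate = 1.103738 − 1 = 0.103738 = 10.3738%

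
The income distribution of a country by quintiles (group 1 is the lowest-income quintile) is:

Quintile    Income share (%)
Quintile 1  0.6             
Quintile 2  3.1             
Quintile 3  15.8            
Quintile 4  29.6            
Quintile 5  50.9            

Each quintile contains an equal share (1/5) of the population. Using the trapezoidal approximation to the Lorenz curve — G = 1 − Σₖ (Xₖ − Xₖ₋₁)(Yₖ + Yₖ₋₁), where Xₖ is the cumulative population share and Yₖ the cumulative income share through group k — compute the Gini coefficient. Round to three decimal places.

0.508

Cumulative income shares Yₖ: 0.0060, 0.0370, 0.1950, 0.4910, 1.0000
Σ (Xₖ−Xₖ₋₁)(Yₖ+Yₖ₋₁) = (1/5)(0.0060+0.0000) + (1/5)(0.0370+0.0060) + (1/5)(0.1950+0.0370) + (1/5)(0.4910+0.1950) + (1/5)(1.0000+0.4910)
  = 0.0012 + 0.0086 + 0.0464 + 0.1372 + 0.2982 = 0.4916
G = 1 − 0.4916 = 0.5084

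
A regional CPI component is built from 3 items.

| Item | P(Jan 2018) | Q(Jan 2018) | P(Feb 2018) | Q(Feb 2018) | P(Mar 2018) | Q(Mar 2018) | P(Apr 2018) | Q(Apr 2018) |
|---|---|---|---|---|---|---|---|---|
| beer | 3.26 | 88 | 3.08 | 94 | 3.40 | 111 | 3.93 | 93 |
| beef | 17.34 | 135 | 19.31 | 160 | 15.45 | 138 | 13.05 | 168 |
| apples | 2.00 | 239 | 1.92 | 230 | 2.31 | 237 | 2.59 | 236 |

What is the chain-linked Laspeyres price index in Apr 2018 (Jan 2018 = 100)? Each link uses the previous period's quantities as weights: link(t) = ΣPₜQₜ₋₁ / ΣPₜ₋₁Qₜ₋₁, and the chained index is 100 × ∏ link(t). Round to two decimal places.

Link Jan 2018→Feb 2018:
ΣP(Feb 2018)Q(Jan 2018) = 3.08×88 + 19.31×135 + 1.92×239 = 271.04 + 2606.85 + 458.88 = 3336.77
ΣP(Jan 2018)Q(Jan 2018) = 3.26×88 + 17.34×135 + 2.00×239 = 286.88 + 2340.9 + 478 = 3105.78
link = 3336.77/3105.78 = 1.074374
Link Feb 2018→Mar 2018:
ΣP(Mar 2018)Q(Feb 2018) = 3.40×94 + 15.45×160 + 2.31×230 = 319.6 + 2472 + 531.3 = 3322.9
ΣP(Feb 2018)Q(Feb 2018) = 3.08×94 + 19.31×160 + 1.92×230 = 289.52 + 3089.6 + 441.6 = 3820.72
link = 3322.9/3820.72 = 0.869705
Link Mar 2018→Apr 2018:
ΣP(Apr 2018)Q(Mar 2018) = 3.93×111 + 13.05×138 + 2.59×237 = 436.23 + 1800.9 + 613.83 = 2850.96
ΣP(Mar 2018)Q(Mar 2018) = 3.40×111 + 15.45×138 + 2.31×237 = 377.4 + 2132.1 + 547.47 = 3056.97
link = 2850.96/3056.97 = 0.932610
Chained index = 100 × 1.074374 × 0.869705 × 0.932610 = 87.1420

87.14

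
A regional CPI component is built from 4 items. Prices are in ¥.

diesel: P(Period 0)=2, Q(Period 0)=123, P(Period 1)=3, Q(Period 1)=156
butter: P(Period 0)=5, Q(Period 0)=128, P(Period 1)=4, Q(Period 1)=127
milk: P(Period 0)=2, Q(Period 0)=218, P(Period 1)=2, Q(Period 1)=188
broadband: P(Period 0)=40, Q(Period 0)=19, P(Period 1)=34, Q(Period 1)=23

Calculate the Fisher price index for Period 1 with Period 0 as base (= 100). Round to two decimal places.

94.71

Laspeyres component (base-period weights):
ΣP(Period 1)Q(Period 0) = 3×123 + 4×128 + 2×218 + 34×19 = 369 + 512 + 436 + 646 = 1963
ΣP(Period 0)Q(Period 0) = 2×123 + 5×128 + 2×218 + 40×19 = 246 + 640 + 436 + 760 = 2082
L = 1963 / 2082 × 100 = 94.2843
Paasche component (current-period weights):
ΣP(Period 1)Q(Period 1) = 3×156 + 4×127 + 2×188 + 34×23 = 468 + 508 + 376 + 782 = 2134
ΣP(Period 0)Q(Period 1) = 2×156 + 5×127 + 2×188 + 40×23 = 312 + 635 + 376 + 920 = 2243
P = 2134 / 2243 × 100 = 95.1404
Fisher = √(L × P) = √(94.2843 × 95.1404) = 94.7114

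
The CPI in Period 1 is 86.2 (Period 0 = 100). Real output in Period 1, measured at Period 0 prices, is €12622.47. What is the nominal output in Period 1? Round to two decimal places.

10880.57

Nominal = Real × (Index/100) = 12622.47 × (86.2/100)
        = 12622.47 × 0.862 = 10880.5691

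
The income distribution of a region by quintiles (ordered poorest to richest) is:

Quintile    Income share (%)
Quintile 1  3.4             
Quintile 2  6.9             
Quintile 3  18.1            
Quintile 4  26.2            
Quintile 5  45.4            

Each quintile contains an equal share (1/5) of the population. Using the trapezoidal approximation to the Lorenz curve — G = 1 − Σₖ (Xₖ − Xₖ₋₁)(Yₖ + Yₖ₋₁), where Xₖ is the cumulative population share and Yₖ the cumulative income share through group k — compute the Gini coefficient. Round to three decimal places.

Cumulative income shares Yₖ: 0.0340, 0.1030, 0.2840, 0.5460, 1.0000
Σ (Xₖ−Xₖ₋₁)(Yₖ+Yₖ₋₁) = (1/5)(0.0340+0.0000) + (1/5)(0.1030+0.0340) + (1/5)(0.2840+0.1030) + (1/5)(0.5460+0.2840) + (1/5)(1.0000+0.5460)
  = 0.0068 + 0.0274 + 0.0774 + 0.1660 + 0.3092 = 0.5868
G = 1 − 0.5868 = 0.4132

0.413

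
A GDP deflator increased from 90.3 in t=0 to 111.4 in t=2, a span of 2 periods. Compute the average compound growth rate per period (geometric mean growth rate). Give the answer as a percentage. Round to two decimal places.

11.07%

Growth factor = (111.4/90.3)^(1/2) = (1.233666)^(1/2) = 1.110705
Growth rate = 1.110705 − 1 = 0.110705 = 11.0705%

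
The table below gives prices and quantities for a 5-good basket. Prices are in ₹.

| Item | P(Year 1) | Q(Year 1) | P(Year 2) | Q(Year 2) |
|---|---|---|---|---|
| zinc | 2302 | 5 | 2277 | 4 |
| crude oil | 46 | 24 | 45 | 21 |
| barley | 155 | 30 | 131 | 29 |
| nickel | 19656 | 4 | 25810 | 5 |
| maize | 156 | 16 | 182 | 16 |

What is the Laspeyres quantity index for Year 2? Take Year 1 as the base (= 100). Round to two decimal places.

117.34

Laspeyres quantity index uses base-period prices as weights.
ΣP(Year 1)·Q(Year 2) = 2302×4 + 46×21 + 155×29 + 19656×5 + 156×16 = 9208 + 966 + 4495 + 98280 + 2496 = 115445
ΣP(Year 1)·Q(Year 1) = 2302×5 + 46×24 + 155×30 + 19656×4 + 156×16 = 11510 + 1104 + 4650 + 78624 + 2496 = 98384
Index = 115445 / 98384 × 100 = 117.3412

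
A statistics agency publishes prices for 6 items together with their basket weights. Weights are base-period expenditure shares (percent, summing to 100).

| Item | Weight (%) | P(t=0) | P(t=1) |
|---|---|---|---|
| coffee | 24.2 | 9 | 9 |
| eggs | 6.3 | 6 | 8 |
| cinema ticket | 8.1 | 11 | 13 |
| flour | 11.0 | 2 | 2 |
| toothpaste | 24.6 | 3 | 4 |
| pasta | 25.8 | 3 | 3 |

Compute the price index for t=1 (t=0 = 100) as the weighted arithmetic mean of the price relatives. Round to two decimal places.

coffee: 24.2 × (9/9) = 24.2 × 1.000000 = 24.2000
eggs: 6.3 × (8/6) = 6.3 × 1.333333 = 8.4000
cinema ticket: 8.1 × (13/11) = 8.1 × 1.181818 = 9.5727
flour: 11.0 × (2/2) = 11.0 × 1.000000 = 11.0000
toothpaste: 24.6 × (4/3) = 24.6 × 1.333333 = 32.8000
pasta: 25.8 × (3/3) = 25.8 × 1.000000 = 25.8000
Index = Σ wᵢ·(p₁ᵢ/p₀ᵢ) = 24.2000 + 8.4000 + 9.5727 + 11.0000 + 32.8000 + 25.8000 = 111.7727

111.77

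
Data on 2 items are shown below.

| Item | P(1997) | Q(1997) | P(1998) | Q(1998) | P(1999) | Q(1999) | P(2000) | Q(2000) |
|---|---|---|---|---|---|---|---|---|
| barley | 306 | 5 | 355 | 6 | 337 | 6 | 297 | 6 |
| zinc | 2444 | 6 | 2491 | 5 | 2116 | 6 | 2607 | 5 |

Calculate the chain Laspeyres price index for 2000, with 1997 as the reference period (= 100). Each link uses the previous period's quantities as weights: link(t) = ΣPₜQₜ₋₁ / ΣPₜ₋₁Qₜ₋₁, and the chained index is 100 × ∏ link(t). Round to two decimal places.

Link 1997→1998:
ΣP(1998)Q(1997) = 355×5 + 2491×6 = 1775 + 14946 = 16721
ΣP(1997)Q(1997) = 306×5 + 2444×6 = 1530 + 14664 = 16194
link = 16721/16194 = 1.032543
Link 1998→1999:
ΣP(1999)Q(1998) = 337×6 + 2116×5 = 2022 + 10580 = 12602
ΣP(1998)Q(1998) = 355×6 + 2491×5 = 2130 + 12455 = 14585
link = 12602/14585 = 0.864038
Link 1999→2000:
ΣP(2000)Q(1999) = 297×6 + 2607×6 = 1782 + 15642 = 17424
ΣP(1999)Q(1999) = 337×6 + 2116×6 = 2022 + 12696 = 14718
link = 17424/14718 = 1.183857
Chained index = 100 × 1.032543 × 0.864038 × 1.183857 = 105.6186

105.62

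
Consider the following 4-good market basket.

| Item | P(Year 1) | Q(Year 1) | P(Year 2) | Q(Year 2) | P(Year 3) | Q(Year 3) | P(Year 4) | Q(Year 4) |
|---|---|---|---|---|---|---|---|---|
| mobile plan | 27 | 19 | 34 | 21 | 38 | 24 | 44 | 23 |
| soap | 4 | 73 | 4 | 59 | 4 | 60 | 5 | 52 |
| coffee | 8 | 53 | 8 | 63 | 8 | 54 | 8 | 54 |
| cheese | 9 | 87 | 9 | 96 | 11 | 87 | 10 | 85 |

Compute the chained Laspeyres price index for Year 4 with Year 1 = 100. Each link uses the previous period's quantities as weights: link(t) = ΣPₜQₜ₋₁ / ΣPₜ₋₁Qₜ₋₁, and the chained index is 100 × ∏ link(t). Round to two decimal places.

124.80

Link Year 1→Year 2:
ΣP(Year 2)Q(Year 1) = 34×19 + 4×73 + 8×53 + 9×87 = 646 + 292 + 424 + 783 = 2145
ΣP(Year 1)Q(Year 1) = 27×19 + 4×73 + 8×53 + 9×87 = 513 + 292 + 424 + 783 = 2012
link = 2145/2012 = 1.066103
Link Year 2→Year 3:
ΣP(Year 3)Q(Year 2) = 38×21 + 4×59 + 8×63 + 11×96 = 798 + 236 + 504 + 1056 = 2594
ΣP(Year 2)Q(Year 2) = 34×21 + 4×59 + 8×63 + 9×96 = 714 + 236 + 504 + 864 = 2318
link = 2594/2318 = 1.119068
Link Year 3→Year 4:
ΣP(Year 4)Q(Year 3) = 44×24 + 5×60 + 8×54 + 10×87 = 1056 + 300 + 432 + 870 = 2658
ΣP(Year 3)Q(Year 3) = 38×24 + 4×60 + 8×54 + 11×87 = 912 + 240 + 432 + 957 = 2541
link = 2658/2541 = 1.046045
Chained index = 100 × 1.066103 × 1.119068 × 1.046045 = 124.7976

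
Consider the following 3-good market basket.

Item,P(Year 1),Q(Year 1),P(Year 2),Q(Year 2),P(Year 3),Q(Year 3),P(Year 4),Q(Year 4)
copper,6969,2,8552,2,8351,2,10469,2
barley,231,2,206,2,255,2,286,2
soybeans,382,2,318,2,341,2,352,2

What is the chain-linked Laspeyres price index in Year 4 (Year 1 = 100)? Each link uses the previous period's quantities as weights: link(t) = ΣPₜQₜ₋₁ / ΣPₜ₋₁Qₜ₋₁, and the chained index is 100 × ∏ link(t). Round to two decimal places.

Link Year 1→Year 2:
ΣP(Year 2)Q(Year 1) = 8552×2 + 206×2 + 318×2 = 17104 + 412 + 636 = 18152
ΣP(Year 1)Q(Year 1) = 6969×2 + 231×2 + 382×2 = 13938 + 462 + 764 = 15164
link = 18152/15164 = 1.197046
Link Year 2→Year 3:
ΣP(Year 3)Q(Year 2) = 8351×2 + 255×2 + 341×2 = 16702 + 510 + 682 = 17894
ΣP(Year 2)Q(Year 2) = 8552×2 + 206×2 + 318×2 = 17104 + 412 + 636 = 18152
link = 17894/18152 = 0.985787
Link Year 3→Year 4:
ΣP(Year 4)Q(Year 3) = 10469×2 + 286×2 + 352×2 = 20938 + 572 + 704 = 22214
ΣP(Year 3)Q(Year 3) = 8351×2 + 255×2 + 341×2 = 16702 + 510 + 682 = 17894
link = 22214/17894 = 1.241422
Chained index = 100 × 1.197046 × 0.985787 × 1.241422 = 146.4917

146.49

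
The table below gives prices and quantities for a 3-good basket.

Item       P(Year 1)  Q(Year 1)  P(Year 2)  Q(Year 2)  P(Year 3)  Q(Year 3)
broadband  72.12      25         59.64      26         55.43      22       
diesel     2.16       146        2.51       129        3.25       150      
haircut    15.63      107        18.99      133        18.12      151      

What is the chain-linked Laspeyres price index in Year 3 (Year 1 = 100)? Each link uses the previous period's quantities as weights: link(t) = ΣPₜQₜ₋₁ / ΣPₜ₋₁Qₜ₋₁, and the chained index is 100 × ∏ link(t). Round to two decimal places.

Link Year 1→Year 2:
ΣP(Year 2)Q(Year 1) = 59.64×25 + 2.51×146 + 18.99×107 = 1491 + 366.46 + 2031.93 = 3889.39
ΣP(Year 1)Q(Year 1) = 72.12×25 + 2.16×146 + 15.63×107 = 1803 + 315.36 + 1672.41 = 3790.77
link = 3889.39/3790.77 = 1.026016
Link Year 2→Year 3:
ΣP(Year 3)Q(Year 2) = 55.43×26 + 3.25×129 + 18.12×133 = 1441.18 + 419.25 + 2409.96 = 4270.39
ΣP(Year 2)Q(Year 2) = 59.64×26 + 2.51×129 + 18.99×133 = 1550.64 + 323.79 + 2525.67 = 4400.1
link = 4270.39/4400.1 = 0.970521
Chained index = 100 × 1.026016 × 0.970521 = 99.5770

99.58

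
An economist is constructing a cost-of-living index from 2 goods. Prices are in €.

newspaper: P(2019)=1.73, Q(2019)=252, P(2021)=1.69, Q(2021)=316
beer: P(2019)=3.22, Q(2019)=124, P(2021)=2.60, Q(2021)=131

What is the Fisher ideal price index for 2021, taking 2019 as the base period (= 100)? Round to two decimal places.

89.95

Laspeyres component (base-period weights):
ΣP(2021)Q(2019) = 1.69×252 + 2.60×124 = 425.88 + 322.4 = 748.28
ΣP(2019)Q(2019) = 1.73×252 + 3.22×124 = 435.96 + 399.28 = 835.24
L = 748.28 / 835.24 × 100 = 89.5886
Paasche component (current-period weights):
ΣP(2021)Q(2021) = 1.69×316 + 2.60×131 = 534.04 + 340.6 = 874.64
ΣP(2019)Q(2021) = 1.73×316 + 3.22×131 = 546.68 + 421.82 = 968.5
P = 874.64 / 968.5 × 100 = 90.3087
Fisher = √(L × P) = √(89.5886 × 90.3087) = 89.9480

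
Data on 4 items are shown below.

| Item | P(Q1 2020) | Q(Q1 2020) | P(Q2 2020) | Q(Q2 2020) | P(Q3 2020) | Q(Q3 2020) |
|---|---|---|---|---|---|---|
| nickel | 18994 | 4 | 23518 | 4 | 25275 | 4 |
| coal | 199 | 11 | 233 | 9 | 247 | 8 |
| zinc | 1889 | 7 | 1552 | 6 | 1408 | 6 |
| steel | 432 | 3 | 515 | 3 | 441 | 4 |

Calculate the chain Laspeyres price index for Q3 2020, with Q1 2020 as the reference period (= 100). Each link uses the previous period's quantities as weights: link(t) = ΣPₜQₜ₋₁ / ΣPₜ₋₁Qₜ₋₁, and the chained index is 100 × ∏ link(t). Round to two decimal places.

Link Q1 2020→Q2 2020:
ΣP(Q2 2020)Q(Q1 2020) = 23518×4 + 233×11 + 1552×7 + 515×3 = 94072 + 2563 + 10864 + 1545 = 109044
ΣP(Q1 2020)Q(Q1 2020) = 18994×4 + 199×11 + 1889×7 + 432×3 = 75976 + 2189 + 13223 + 1296 = 92684
link = 109044/92684 = 1.176514
Link Q2 2020→Q3 2020:
ΣP(Q3 2020)Q(Q2 2020) = 25275×4 + 247×9 + 1408×6 + 441×3 = 101100 + 2223 + 8448 + 1323 = 113094
ΣP(Q2 2020)Q(Q2 2020) = 23518×4 + 233×9 + 1552×6 + 515×3 = 94072 + 2097 + 9312 + 1545 = 107026
link = 113094/107026 = 1.056697
Chained index = 100 × 1.176514 × 1.056697 = 124.3218

124.32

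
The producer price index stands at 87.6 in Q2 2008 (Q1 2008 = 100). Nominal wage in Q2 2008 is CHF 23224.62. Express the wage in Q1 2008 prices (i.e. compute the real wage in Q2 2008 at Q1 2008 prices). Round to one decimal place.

Real = Nominal ÷ (Index/100) = 23224.62 ÷ (87.6/100)
     = 23224.62 ÷ 0.876 = 26512.1233

26512.1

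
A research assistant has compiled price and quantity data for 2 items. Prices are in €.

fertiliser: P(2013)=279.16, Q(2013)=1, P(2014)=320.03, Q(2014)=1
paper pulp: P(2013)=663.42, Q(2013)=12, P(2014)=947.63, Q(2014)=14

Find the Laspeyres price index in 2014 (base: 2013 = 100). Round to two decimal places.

141.88

Laspeyres price index uses base-period quantities as weights.
ΣP(2014)·Q(2013) = 320.03×1 + 947.63×12 = 320.03 + 11371.56 = 11691.59
ΣP(2013)·Q(2013) = 279.16×1 + 663.42×12 = 279.16 + 7961.04 = 8240.2
Index = 11691.59 / 8240.2 × 100 = 141.8848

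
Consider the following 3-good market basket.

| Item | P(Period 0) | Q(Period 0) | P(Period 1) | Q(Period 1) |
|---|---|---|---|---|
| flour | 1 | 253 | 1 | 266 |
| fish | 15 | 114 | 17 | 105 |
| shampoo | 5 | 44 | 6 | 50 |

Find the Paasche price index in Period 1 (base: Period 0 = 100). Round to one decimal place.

Paasche price index uses current-period quantities as weights.
ΣP(Period 1)·Q(Period 1) = 1×266 + 17×105 + 6×50 = 266 + 1785 + 300 = 2351
ΣP(Period 0)·Q(Period 1) = 1×266 + 15×105 + 5×50 = 266 + 1575 + 250 = 2091
Index = 2351 / 2091 × 100 = 112.4342

112.4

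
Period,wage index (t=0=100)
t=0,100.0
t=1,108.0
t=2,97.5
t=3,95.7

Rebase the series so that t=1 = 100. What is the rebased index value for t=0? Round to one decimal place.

92.6

Rebased(t=0) = 100.0 / 108.0 × 100 = 92.5926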